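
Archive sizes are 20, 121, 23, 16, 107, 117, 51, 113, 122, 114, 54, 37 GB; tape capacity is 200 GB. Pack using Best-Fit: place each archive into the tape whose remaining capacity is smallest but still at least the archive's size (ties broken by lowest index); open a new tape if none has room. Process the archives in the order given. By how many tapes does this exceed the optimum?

0

Best-Fit: [20,121,23,16] [107] [117,51] [113] [122,54] [114,37] → 6 tapes.
6 archives exceed 100 GB (half the capacity), and no two of those can share a tape, so at least 6 tapes are needed.
So 6 is already optimal.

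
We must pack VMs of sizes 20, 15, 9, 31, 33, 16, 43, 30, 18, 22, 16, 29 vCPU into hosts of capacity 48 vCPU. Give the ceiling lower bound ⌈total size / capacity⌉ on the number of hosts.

Total size = 20 + 15 + 9 + 31 + 33 + 16 + 43 + 30 + 18 + 22 + 16 + 29 = 282 vCPU.
⌈282 / 48⌉ = 6.

6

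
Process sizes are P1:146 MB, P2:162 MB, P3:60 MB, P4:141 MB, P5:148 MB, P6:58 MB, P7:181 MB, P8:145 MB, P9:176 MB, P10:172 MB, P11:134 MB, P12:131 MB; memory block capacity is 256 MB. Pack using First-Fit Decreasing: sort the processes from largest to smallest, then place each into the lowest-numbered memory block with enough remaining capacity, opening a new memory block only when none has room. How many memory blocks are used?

10 memory blocks

Sorted descending: 181, 176, 172, 162, 148, 146, 145, 141, 134, 131, 60, 58.
181 MB → memory block 1 (remaining 75 MB)
176 MB → memory block 2 (remaining 80 MB)
172 MB → memory block 3 (remaining 84 MB)
162 MB → memory block 4 (remaining 94 MB)
148 MB → memory block 5 (remaining 108 MB)
146 MB → memory block 6 (remaining 110 MB)
145 MB → memory block 7 (remaining 111 MB)
141 MB → memory block 8 (remaining 115 MB)
134 MB → memory block 9 (remaining 122 MB)
131 MB → memory block 10 (remaining 125 MB)
60 MB → memory block 1 (remaining 15 MB)
58 MB → memory block 2 (remaining 22 MB)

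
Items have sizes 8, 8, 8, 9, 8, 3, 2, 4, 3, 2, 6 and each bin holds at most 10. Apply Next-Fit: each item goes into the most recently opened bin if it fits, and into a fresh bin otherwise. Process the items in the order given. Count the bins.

8 → bin 1 (remaining 2)
8 → bin 2 (remaining 2)
8 → bin 3 (remaining 2)
9 → bin 4 (remaining 1)
8 → bin 5 (remaining 2)
3 → bin 6 (remaining 7)
2 → bin 6 (remaining 5)
4 → bin 6 (remaining 1)
3 → bin 7 (remaining 7)
2 → bin 7 (remaining 5)
6 → bin 8 (remaining 4)
Final bins: [8] [8] [8] [9] [8] [3,2,4] [3,2] [6].

8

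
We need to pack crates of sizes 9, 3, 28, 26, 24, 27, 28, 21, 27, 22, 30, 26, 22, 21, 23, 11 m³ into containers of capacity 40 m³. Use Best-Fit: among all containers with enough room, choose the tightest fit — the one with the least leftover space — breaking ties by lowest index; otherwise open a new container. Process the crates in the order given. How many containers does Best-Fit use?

13

container 1: place 9 m³, 31 m³ left
container 1: place 3 m³, 28 m³ left
container 1: place 28 m³, 0 m³ left
container 2: place 26 m³, 14 m³ left
container 3: place 24 m³, 16 m³ left
container 4: place 27 m³, 13 m³ left
container 5: place 28 m³, 12 m³ left
container 6: place 21 m³, 19 m³ left
container 7: place 27 m³, 13 m³ left
container 8: place 22 m³, 18 m³ left
container 9: place 30 m³, 10 m³ left
container 10: place 26 m³, 14 m³ left
container 11: place 22 m³, 18 m³ left
container 12: place 21 m³, 19 m³ left
container 13: place 23 m³, 17 m³ left
container 5: place 11 m³, 1 m³ left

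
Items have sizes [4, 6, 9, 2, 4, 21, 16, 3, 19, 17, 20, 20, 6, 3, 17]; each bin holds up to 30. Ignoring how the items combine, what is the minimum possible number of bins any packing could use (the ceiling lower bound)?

Total size = 4 + 6 + 9 + 2 + 4 + 21 + 16 + 3 + 19 + 17 + 20 + 20 + 6 + 3 + 17 = 167.
⌈167 / 30⌉ = 6.

6 bins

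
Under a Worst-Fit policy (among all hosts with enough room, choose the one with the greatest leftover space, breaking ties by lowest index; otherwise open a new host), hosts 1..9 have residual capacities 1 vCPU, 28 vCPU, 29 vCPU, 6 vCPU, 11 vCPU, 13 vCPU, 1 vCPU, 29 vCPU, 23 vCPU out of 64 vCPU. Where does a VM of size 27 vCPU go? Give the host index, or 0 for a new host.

3

Hosts with room: host 2 (28 vCPU), host 3 (29 vCPU), host 8 (29 vCPU).
Most room is host 3 with 29 vCPU free.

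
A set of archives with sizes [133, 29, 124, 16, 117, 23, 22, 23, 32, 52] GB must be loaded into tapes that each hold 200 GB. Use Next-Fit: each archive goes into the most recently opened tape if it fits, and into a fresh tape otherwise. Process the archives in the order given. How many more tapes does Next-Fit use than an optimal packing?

Next-Fit: [133,29] [124,16] [117,23,22,23] [32,52] → 4 tapes.
Total size 571 GB; any packing needs at least ⌈571/200⌉ = 3 tapes.
An optimal packing achieves that bound: [133,52] [124,32,23,16] [117,29,23,22] → 3 tapes.
Excess: 4 − 3 = 1.

1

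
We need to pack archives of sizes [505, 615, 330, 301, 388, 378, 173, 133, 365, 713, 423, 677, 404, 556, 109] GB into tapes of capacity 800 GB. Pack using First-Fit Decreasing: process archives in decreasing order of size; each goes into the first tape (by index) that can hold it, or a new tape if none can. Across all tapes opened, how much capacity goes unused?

1130

Sorted descending: 713, 677, 615, 556, 505, 423, 404, 388, 378, 365, 330, 301, 173, 133, 109.
tape 1: place 713 GB, 87 GB left
tape 2: place 677 GB, 123 GB left
tape 3: place 615 GB, 185 GB left
tape 4: place 556 GB, 244 GB left
tape 5: place 505 GB, 295 GB left
tape 6: place 423 GB, 377 GB left
tape 7: place 404 GB, 396 GB left
tape 7: place 388 GB, 8 GB left
tape 8: place 378 GB, 422 GB left
tape 6: place 365 GB, 12 GB left
tape 8: place 330 GB, 92 GB left
tape 9: place 301 GB, 499 GB left
tape 3: place 173 GB, 12 GB left
tape 4: place 133 GB, 111 GB left
tape 2: place 109 GB, 14 GB left
9 tapes × 800 GB = 7200 GB; used 6070 GB; unused 1130 GB.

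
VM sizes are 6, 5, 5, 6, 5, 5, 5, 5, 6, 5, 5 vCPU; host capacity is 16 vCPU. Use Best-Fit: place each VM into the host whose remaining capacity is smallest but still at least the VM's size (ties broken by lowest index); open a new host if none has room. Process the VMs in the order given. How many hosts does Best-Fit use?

host 1: place 6 vCPU, 10 vCPU left
host 1: place 5 vCPU, 5 vCPU left
host 1: place 5 vCPU, 0 vCPU left
host 2: place 6 vCPU, 10 vCPU left
host 2: place 5 vCPU, 5 vCPU left
host 2: place 5 vCPU, 0 vCPU left
host 3: place 5 vCPU, 11 vCPU left
host 3: place 5 vCPU, 6 vCPU left
host 3: place 6 vCPU, 0 vCPU left
host 4: place 5 vCPU, 11 vCPU left
host 4: place 5 vCPU, 6 vCPU left
Final hosts: [6,5,5] [6,5,5] [5,5,6] [5,5].

4 hosts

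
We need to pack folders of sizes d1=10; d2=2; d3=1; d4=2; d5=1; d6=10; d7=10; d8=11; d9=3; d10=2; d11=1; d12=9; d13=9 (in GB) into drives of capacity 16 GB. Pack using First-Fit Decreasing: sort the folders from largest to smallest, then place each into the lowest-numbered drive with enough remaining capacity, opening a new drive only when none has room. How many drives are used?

6 drives

Sorted descending: 11, 10, 10, 10, 9, 9, 3, 2, 2, 2, 1, 1, 1.
11 GB → drive 1 (remaining 5 GB)
10 GB → drive 2 (remaining 6 GB)
10 GB → drive 3 (remaining 6 GB)
10 GB → drive 4 (remaining 6 GB)
9 GB → drive 5 (remaining 7 GB)
9 GB → drive 6 (remaining 7 GB)
3 GB → drive 1 (remaining 2 GB)
2 GB → drive 1 (remaining 0 GB)
2 GB → drive 2 (remaining 4 GB)
2 GB → drive 2 (remaining 2 GB)
1 GB → drive 2 (remaining 1 GB)
1 GB → drive 2 (remaining 0 GB)
1 GB → drive 3 (remaining 5 GB)
Final drives: [11,3,2] [10,2,2,1,1] [10,1] [10] [9] [9].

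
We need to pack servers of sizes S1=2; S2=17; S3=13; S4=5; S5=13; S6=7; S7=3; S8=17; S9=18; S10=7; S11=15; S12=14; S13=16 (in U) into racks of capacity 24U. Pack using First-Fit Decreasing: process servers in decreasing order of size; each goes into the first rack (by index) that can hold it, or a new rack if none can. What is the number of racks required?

Sorted descending: 18, 17, 17, 16, 15, 14, 13, 13, 7, 7, 5, 3, 2.
rack 1: place 18U, 6U left
rack 2: place 17U, 7U left
rack 3: place 17U, 7U left
rack 4: place 16U, 8U left
rack 5: place 15U, 9U left
rack 6: place 14U, 10U left
rack 7: place 13U, 11U left
rack 8: place 13U, 11U left
rack 2: place 7U, 0U left
rack 3: place 7U, 0U left
rack 1: place 5U, 1U left
rack 4: place 3U, 5U left
rack 4: place 2U, 3U left
Final racks: [18,5] [17,7] [17,7] [16,3,2] [15] [14] [13] [13].

8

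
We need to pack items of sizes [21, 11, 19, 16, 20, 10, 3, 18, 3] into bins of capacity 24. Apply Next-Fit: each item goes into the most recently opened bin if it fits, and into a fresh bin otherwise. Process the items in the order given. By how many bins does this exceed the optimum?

Next-Fit: [21] [11] [19] [16] [20] [10,3] [18,3] → 7 bins.
Total size 121; any packing needs at least ⌈121/24⌉ = 6 bins.
An optimal packing achieves that bound: [21,3] [20,3] [19] [18] [16] [11,10] → 6 bins.
Excess: 7 − 6 = 1.

1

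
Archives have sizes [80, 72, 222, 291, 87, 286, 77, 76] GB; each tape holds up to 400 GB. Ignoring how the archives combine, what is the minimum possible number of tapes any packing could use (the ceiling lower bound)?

3 tapes

Total size = 80 + 72 + 222 + 291 + 87 + 286 + 77 + 76 = 1191 GB.
⌈1191 / 400⌉ = 3.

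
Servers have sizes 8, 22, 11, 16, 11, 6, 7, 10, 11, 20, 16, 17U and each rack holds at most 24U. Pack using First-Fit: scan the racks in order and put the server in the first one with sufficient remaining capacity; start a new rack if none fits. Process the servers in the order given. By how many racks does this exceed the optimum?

First-Fit: [8,11] [22] [16,6] [11,7] [10,11] [20] [16] [17] → 8 racks.
Total size 155U; any packing needs at least ⌈155/24⌉ = 7 racks.
An optimal packing achieves that bound: [22] [20] [17,7] [16,8] [16,6] [11,11] [11,10] → 7 racks.
Excess: 8 − 7 = 1.

1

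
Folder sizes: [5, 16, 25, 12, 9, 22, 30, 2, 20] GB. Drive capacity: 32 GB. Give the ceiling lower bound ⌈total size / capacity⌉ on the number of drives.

5

Total size = 5 + 16 + 25 + 12 + 9 + 22 + 30 + 2 + 20 = 141 GB.
⌈141 / 32⌉ = 5.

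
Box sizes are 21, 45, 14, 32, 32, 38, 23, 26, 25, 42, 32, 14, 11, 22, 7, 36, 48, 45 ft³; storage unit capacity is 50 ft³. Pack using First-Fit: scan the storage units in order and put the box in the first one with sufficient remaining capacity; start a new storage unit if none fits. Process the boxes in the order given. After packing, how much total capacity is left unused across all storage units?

87

Put 21 ft³ in storage unit 1; 29 ft³ remain.
Put 45 ft³ in storage unit 2; 5 ft³ remain.
Put 14 ft³ in storage unit 1; 15 ft³ remain.
Put 32 ft³ in storage unit 3; 18 ft³ remain.
Put 32 ft³ in storage unit 4; 18 ft³ remain.
Put 38 ft³ in storage unit 5; 12 ft³ remain.
Put 23 ft³ in storage unit 6; 27 ft³ remain.
Put 26 ft³ in storage unit 6; 1 ft³ remain.
Put 25 ft³ in storage unit 7; 25 ft³ remain.
Put 42 ft³ in storage unit 8; 8 ft³ remain.
Put 32 ft³ in storage unit 9; 18 ft³ remain.
Put 14 ft³ in storage unit 1; 1 ft³ remain.
Put 11 ft³ in storage unit 3; 7 ft³ remain.
Put 22 ft³ in storage unit 7; 3 ft³ remain.
Put 7 ft³ in storage unit 3; 0 ft³ remain.
Put 36 ft³ in storage unit 10; 14 ft³ remain.
Put 48 ft³ in storage unit 11; 2 ft³ remain.
Put 45 ft³ in storage unit 12; 5 ft³ remain.
12 storage units × 50 ft³ = 600 ft³; used 513 ft³; unused 87 ft³.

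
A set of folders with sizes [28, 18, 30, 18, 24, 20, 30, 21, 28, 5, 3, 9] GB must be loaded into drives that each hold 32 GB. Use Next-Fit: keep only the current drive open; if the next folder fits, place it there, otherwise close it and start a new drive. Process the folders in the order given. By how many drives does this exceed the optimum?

Next-Fit: [28] [18] [30] [18] [24] [20] [30] [21] [28] [5,3,9] → 10 drives.
9 folders exceed 16 GB (half the capacity), and no two of those can share a drive, so at least 9 drives are needed.
An optimal packing achieves that bound: [30] [30] [28,3] [28] [24,5] [21,9] [20] [18] [18] → 9 drives.
Excess: 10 − 9 = 1.

1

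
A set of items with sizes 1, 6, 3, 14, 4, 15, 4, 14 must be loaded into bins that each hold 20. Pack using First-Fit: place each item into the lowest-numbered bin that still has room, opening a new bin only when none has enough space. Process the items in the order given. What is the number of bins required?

4 bins

Put 1 in bin 1; 19 remain.
Put 6 in bin 1; 13 remain.
Put 3 in bin 1; 10 remain.
Put 14 in bin 2; 6 remain.
Put 4 in bin 1; 6 remain.
Put 15 in bin 3; 5 remain.
Put 4 in bin 1; 2 remain.
Put 14 in bin 4; 6 remain.
Final bins: [1,6,3,4,4] [14] [15] [14].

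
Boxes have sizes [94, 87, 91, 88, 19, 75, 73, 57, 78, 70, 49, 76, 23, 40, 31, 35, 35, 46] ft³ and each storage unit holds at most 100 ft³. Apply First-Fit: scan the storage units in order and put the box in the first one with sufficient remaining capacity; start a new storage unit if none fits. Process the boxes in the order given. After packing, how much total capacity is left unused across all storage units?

233

storage unit 1: place 94 ft³, 6 ft³ left
storage unit 2: place 87 ft³, 13 ft³ left
storage unit 3: place 91 ft³, 9 ft³ left
storage unit 4: place 88 ft³, 12 ft³ left
storage unit 5: place 19 ft³, 81 ft³ left
storage unit 5: place 75 ft³, 6 ft³ left
storage unit 6: place 73 ft³, 27 ft³ left
storage unit 7: place 57 ft³, 43 ft³ left
storage unit 8: place 78 ft³, 22 ft³ left
storage unit 9: place 70 ft³, 30 ft³ left
storage unit 10: place 49 ft³, 51 ft³ left
storage unit 11: place 76 ft³, 24 ft³ left
storage unit 6: place 23 ft³, 4 ft³ left
storage unit 7: place 40 ft³, 3 ft³ left
storage unit 10: place 31 ft³, 20 ft³ left
storage unit 12: place 35 ft³, 65 ft³ left
storage unit 12: place 35 ft³, 30 ft³ left
storage unit 13: place 46 ft³, 54 ft³ left
13 storage units × 100 ft³ = 1300 ft³; used 1067 ft³; unused 233 ft³.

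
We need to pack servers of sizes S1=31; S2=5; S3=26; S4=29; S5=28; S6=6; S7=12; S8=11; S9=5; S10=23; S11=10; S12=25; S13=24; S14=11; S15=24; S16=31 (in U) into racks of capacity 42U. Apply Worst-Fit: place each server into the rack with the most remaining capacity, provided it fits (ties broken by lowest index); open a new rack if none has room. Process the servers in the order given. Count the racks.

9 racks

S1 (31U) → rack 1 (remaining 11U)
S2 (5U) → rack 1 (remaining 6U)
S3 (26U) → rack 2 (remaining 16U)
S4 (29U) → rack 3 (remaining 13U)
S5 (28U) → rack 4 (remaining 14U)
S6 (6U) → rack 2 (remaining 10U)
S7 (12U) → rack 4 (remaining 2U)
S8 (11U) → rack 3 (remaining 2U)
S9 (5U) → rack 2 (remaining 5U)
S10 (23U) → rack 5 (remaining 19U)
S11 (10U) → rack 5 (remaining 9U)
S12 (25U) → rack 6 (remaining 17U)
S13 (24U) → rack 7 (remaining 18U)
S14 (11U) → rack 7 (remaining 7U)
S15 (24U) → rack 8 (remaining 18U)
S16 (31U) → rack 9 (remaining 11U)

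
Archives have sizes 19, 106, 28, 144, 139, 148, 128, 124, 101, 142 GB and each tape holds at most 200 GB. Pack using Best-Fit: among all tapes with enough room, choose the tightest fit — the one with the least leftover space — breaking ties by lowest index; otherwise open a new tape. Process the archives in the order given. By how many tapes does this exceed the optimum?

0

Best-Fit: [19,106,28] [144] [139] [148] [128] [124] [101] [142] → 8 tapes.
8 archives exceed 100 GB (half the capacity), and no two of those can share a tape, so at least 8 tapes are needed.
So 8 is already optimal.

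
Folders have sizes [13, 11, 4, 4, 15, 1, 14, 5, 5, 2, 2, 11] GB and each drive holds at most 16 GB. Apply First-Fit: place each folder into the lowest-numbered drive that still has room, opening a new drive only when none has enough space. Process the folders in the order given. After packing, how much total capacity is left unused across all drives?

9

Put 13 GB in drive 1; 3 GB remain.
Put 11 GB in drive 2; 5 GB remain.
Put 4 GB in drive 2; 1 GB remain.
Put 4 GB in drive 3; 12 GB remain.
Put 15 GB in drive 4; 1 GB remain.
Put 1 GB in drive 1; 2 GB remain.
Put 14 GB in drive 5; 2 GB remain.
Put 5 GB in drive 3; 7 GB remain.
Put 5 GB in drive 3; 2 GB remain.
Put 2 GB in drive 1; 0 GB remain.
Put 2 GB in drive 3; 0 GB remain.
Put 11 GB in drive 6; 5 GB remain.
6 drives × 16 GB = 96 GB; used 87 GB; unused 9 GB.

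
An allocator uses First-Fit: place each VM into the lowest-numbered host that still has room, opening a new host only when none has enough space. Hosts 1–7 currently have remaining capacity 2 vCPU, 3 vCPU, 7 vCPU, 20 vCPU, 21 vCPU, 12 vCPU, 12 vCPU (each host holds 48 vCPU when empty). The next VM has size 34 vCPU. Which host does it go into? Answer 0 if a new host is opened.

0

No host has ≥ 34 vCPU free, so a new host is opened.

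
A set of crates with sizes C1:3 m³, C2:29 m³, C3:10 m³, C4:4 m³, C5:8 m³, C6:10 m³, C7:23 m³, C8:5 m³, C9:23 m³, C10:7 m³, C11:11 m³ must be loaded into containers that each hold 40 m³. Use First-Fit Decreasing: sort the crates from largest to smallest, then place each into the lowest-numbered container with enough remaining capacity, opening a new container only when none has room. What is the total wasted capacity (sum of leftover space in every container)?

27

Sorted descending: 29, 23, 23, 11, 10, 10, 8, 7, 5, 4, 3.
Put 29 m³ in container 1; 11 m³ remain.
Put 23 m³ in container 2; 17 m³ remain.
Put 23 m³ in container 3; 17 m³ remain.
Put 11 m³ in container 1; 0 m³ remain.
Put 10 m³ in container 2; 7 m³ remain.
Put 10 m³ in container 3; 7 m³ remain.
Put 8 m³ in container 4; 32 m³ remain.
Put 7 m³ in container 2; 0 m³ remain.
Put 5 m³ in container 3; 2 m³ remain.
Put 4 m³ in container 4; 28 m³ remain.
Put 3 m³ in container 4; 25 m³ remain.
4 containers × 40 m³ = 160 m³; used 133 m³; unused 27 m³.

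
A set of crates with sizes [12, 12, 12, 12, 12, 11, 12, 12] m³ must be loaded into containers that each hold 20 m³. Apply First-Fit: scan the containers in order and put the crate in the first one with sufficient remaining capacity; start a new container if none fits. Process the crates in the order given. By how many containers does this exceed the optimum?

0

First-Fit: [12] [12] [12] [12] [12] [11] [12] [12] → 8 containers.
8 crates exceed 10 m³ (half the capacity), and no two of those can share a container, so at least 8 containers are needed.
So 8 is already optimal.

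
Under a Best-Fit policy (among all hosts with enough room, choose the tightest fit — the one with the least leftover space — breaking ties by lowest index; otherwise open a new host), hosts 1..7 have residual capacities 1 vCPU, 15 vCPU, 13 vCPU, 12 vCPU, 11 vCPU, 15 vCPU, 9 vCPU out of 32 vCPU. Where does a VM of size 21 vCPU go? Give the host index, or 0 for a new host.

No host has ≥ 21 vCPU free, so a new host is opened.

0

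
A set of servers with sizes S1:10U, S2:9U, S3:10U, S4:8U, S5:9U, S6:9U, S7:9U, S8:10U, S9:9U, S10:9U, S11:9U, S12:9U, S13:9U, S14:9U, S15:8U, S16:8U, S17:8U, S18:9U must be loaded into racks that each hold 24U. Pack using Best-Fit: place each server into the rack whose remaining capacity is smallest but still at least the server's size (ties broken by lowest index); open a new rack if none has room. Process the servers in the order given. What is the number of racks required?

rack 1: place S1 (10U), 14U left
rack 1: place S2 (9U), 5U left
rack 2: place S3 (10U), 14U left
rack 2: place S4 (8U), 6U left
rack 3: place S5 (9U), 15U left
rack 3: place S6 (9U), 6U left
rack 4: place S7 (9U), 15U left
rack 4: place S8 (10U), 5U left
rack 5: place S9 (9U), 15U left
rack 5: place S10 (9U), 6U left
rack 6: place S11 (9U), 15U left
rack 6: place S12 (9U), 6U left
rack 7: place S13 (9U), 15U left
rack 7: place S14 (9U), 6U left
rack 8: place S15 (8U), 16U left
rack 8: place S16 (8U), 8U left
rack 8: place S17 (8U), 0U left
rack 9: place S18 (9U), 15U left
Final racks: [10,9] [10,8] [9,9] [9,10] [9,9] [9,9] [9,9] [8,8,8] [9].

9 racks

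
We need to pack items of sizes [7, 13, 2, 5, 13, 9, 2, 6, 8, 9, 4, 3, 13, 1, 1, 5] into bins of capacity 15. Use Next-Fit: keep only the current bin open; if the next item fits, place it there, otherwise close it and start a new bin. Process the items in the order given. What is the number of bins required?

7 → bin 1 (remaining 8)
13 → bin 2 (remaining 2)
2 → bin 2 (remaining 0)
5 → bin 3 (remaining 10)
13 → bin 4 (remaining 2)
9 → bin 5 (remaining 6)
2 → bin 5 (remaining 4)
6 → bin 6 (remaining 9)
8 → bin 6 (remaining 1)
9 → bin 7 (remaining 6)
4 → bin 7 (remaining 2)
3 → bin 8 (remaining 12)
13 → bin 9 (remaining 2)
1 → bin 9 (remaining 1)
1 → bin 9 (remaining 0)
5 → bin 10 (remaining 10)
Final bins: [7] [13,2] [5] [13] [9,2] [6,8] [9,4] [3] [13,1,1] [5].

10 bins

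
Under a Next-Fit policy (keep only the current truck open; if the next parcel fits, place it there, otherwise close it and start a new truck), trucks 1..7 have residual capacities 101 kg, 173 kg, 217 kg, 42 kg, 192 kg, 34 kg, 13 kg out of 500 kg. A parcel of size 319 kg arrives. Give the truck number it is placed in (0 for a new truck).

Next-Fit only looks at truck 7, which has 13 kg free.
319 kg does not fit, so a new truck is opened.

0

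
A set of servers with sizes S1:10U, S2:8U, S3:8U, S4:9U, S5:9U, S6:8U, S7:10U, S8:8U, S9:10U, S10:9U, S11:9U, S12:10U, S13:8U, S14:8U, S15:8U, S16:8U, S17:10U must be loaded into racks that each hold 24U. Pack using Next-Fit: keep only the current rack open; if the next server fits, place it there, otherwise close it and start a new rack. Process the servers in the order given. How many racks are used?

8

S1 (10U) → rack 1 (remaining 14U)
S2 (8U) → rack 1 (remaining 6U)
S3 (8U) → rack 2 (remaining 16U)
S4 (9U) → rack 2 (remaining 7U)
S5 (9U) → rack 3 (remaining 15U)
S6 (8U) → rack 3 (remaining 7U)
S7 (10U) → rack 4 (remaining 14U)
S8 (8U) → rack 4 (remaining 6U)
S9 (10U) → rack 5 (remaining 14U)
S10 (9U) → rack 5 (remaining 5U)
S11 (9U) → rack 6 (remaining 15U)
S12 (10U) → rack 6 (remaining 5U)
S13 (8U) → rack 7 (remaining 16U)
S14 (8U) → rack 7 (remaining 8U)
S15 (8U) → rack 7 (remaining 0U)
S16 (8U) → rack 8 (remaining 16U)
S17 (10U) → rack 8 (remaining 6U)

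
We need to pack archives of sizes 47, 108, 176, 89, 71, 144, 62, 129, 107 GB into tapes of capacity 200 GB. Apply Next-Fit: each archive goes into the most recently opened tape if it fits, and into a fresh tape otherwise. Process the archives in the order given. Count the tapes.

47 GB → tape 1 (remaining 153 GB)
108 GB → tape 1 (remaining 45 GB)
176 GB → tape 2 (remaining 24 GB)
89 GB → tape 3 (remaining 111 GB)
71 GB → tape 3 (remaining 40 GB)
144 GB → tape 4 (remaining 56 GB)
62 GB → tape 5 (remaining 138 GB)
129 GB → tape 5 (remaining 9 GB)
107 GB → tape 6 (remaining 93 GB)
Final tapes: [47,108] [176] [89,71] [144] [62,129] [107].

6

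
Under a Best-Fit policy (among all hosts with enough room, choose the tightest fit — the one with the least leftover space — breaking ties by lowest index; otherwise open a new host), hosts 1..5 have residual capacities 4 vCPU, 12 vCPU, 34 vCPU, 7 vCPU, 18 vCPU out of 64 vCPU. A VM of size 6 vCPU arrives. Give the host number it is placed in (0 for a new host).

Hosts with room: host 2 (12 vCPU), host 3 (34 vCPU), host 4 (7 vCPU), host 5 (18 vCPU).
Tightest fit is host 4 with 7 vCPU free.

4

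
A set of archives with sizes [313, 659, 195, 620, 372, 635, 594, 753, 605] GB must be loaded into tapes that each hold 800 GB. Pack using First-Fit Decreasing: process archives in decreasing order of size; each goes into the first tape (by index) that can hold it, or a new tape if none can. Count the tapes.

7

Sorted descending: 753, 659, 635, 620, 605, 594, 372, 313, 195.
tape 1: place 753 GB, 47 GB left
tape 2: place 659 GB, 141 GB left
tape 3: place 635 GB, 165 GB left
tape 4: place 620 GB, 180 GB left
tape 5: place 605 GB, 195 GB left
tape 6: place 594 GB, 206 GB left
tape 7: place 372 GB, 428 GB left
tape 7: place 313 GB, 115 GB left
tape 5: place 195 GB, 0 GB left
Final tapes: [753] [659] [635] [620] [605,195] [594] [372,313].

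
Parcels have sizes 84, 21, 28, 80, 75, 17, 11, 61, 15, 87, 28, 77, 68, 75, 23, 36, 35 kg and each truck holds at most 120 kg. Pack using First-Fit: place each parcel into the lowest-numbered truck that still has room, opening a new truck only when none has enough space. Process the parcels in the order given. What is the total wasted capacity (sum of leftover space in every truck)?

139

Put 84 kg in truck 1; 36 kg remain.
Put 21 kg in truck 1; 15 kg remain.
Put 28 kg in truck 2; 92 kg remain.
Put 80 kg in truck 2; 12 kg remain.
Put 75 kg in truck 3; 45 kg remain.
Put 17 kg in truck 3; 28 kg remain.
Put 11 kg in truck 1; 4 kg remain.
Put 61 kg in truck 4; 59 kg remain.
Put 15 kg in truck 3; 13 kg remain.
Put 87 kg in truck 5; 33 kg remain.
Put 28 kg in truck 4; 31 kg remain.
Put 77 kg in truck 6; 43 kg remain.
Put 68 kg in truck 7; 52 kg remain.
Put 75 kg in truck 8; 45 kg remain.
Put 23 kg in truck 4; 8 kg remain.
Put 36 kg in truck 6; 7 kg remain.
Put 35 kg in truck 7; 17 kg remain.
8 trucks × 120 kg = 960 kg; used 821 kg; unused 139 kg.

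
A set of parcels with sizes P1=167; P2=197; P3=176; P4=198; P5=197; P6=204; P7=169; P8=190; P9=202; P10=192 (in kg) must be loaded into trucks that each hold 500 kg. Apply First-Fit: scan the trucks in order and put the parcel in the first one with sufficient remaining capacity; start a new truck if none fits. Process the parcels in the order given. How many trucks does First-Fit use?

P1 (167 kg) → truck 1 (remaining 333 kg)
P2 (197 kg) → truck 1 (remaining 136 kg)
P3 (176 kg) → truck 2 (remaining 324 kg)
P4 (198 kg) → truck 2 (remaining 126 kg)
P5 (197 kg) → truck 3 (remaining 303 kg)
P6 (204 kg) → truck 3 (remaining 99 kg)
P7 (169 kg) → truck 4 (remaining 331 kg)
P8 (190 kg) → truck 4 (remaining 141 kg)
P9 (202 kg) → truck 5 (remaining 298 kg)
P10 (192 kg) → truck 5 (remaining 106 kg)

5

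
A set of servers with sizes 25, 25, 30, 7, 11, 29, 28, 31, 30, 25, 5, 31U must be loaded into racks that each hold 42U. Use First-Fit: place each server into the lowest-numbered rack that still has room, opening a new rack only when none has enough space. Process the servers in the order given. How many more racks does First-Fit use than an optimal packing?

0

First-Fit: [25,7,5] [25,11] [30] [29] [28] [31] [30] [25] [31] → 9 racks.
9 servers exceed 21U (half the capacity), and no two of those can share a rack, so at least 9 racks are needed.
So 9 is already optimal.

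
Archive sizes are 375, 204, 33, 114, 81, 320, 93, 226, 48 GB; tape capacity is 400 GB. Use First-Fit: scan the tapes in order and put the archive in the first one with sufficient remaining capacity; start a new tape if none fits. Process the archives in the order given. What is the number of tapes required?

4

375 GB → tape 1 (remaining 25 GB)
204 GB → tape 2 (remaining 196 GB)
33 GB → tape 2 (remaining 163 GB)
114 GB → tape 2 (remaining 49 GB)
81 GB → tape 3 (remaining 319 GB)
320 GB → tape 4 (remaining 80 GB)
93 GB → tape 3 (remaining 226 GB)
226 GB → tape 3 (remaining 0 GB)
48 GB → tape 2 (remaining 1 GB)
Final tapes: [375] [204,33,114,48] [81,93,226] [320].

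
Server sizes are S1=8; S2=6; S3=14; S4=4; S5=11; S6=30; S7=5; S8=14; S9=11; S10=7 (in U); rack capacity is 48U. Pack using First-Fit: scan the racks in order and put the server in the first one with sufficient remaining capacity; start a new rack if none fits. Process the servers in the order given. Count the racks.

3

Put S1 (8U) in rack 1; 40U remain.
Put S2 (6U) in rack 1; 34U remain.
Put S3 (14U) in rack 1; 20U remain.
Put S4 (4U) in rack 1; 16U remain.
Put S5 (11U) in rack 1; 5U remain.
Put S6 (30U) in rack 2; 18U remain.
Put S7 (5U) in rack 1; 0U remain.
Put S8 (14U) in rack 2; 4U remain.
Put S9 (11U) in rack 3; 37U remain.
Put S10 (7U) in rack 3; 30U remain.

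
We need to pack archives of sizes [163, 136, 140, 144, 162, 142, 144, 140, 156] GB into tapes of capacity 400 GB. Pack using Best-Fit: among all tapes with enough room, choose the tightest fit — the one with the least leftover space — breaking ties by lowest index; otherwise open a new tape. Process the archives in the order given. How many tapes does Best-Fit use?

5

163 GB → tape 1 (remaining 237 GB)
136 GB → tape 1 (remaining 101 GB)
140 GB → tape 2 (remaining 260 GB)
144 GB → tape 2 (remaining 116 GB)
162 GB → tape 3 (remaining 238 GB)
142 GB → tape 3 (remaining 96 GB)
144 GB → tape 4 (remaining 256 GB)
140 GB → tape 4 (remaining 116 GB)
156 GB → tape 5 (remaining 244 GB)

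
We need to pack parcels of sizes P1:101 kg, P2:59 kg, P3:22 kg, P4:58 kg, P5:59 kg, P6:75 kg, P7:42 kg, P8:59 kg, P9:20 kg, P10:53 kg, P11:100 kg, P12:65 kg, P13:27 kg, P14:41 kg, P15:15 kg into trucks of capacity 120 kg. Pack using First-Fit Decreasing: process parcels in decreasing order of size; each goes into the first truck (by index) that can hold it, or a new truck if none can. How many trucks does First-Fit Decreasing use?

7 trucks

Sorted descending: 101, 100, 75, 65, 59, 59, 59, 58, 53, 42, 41, 27, 22, 20, 15.
101 kg → truck 1 (remaining 19 kg)
100 kg → truck 2 (remaining 20 kg)
75 kg → truck 3 (remaining 45 kg)
65 kg → truck 4 (remaining 55 kg)
59 kg → truck 5 (remaining 61 kg)
59 kg → truck 5 (remaining 2 kg)
59 kg → truck 6 (remaining 61 kg)
58 kg → truck 6 (remaining 3 kg)
53 kg → truck 4 (remaining 2 kg)
42 kg → truck 3 (remaining 3 kg)
41 kg → truck 7 (remaining 79 kg)
27 kg → truck 7 (remaining 52 kg)
22 kg → truck 7 (remaining 30 kg)
20 kg → truck 2 (remaining 0 kg)
15 kg → truck 1 (remaining 4 kg)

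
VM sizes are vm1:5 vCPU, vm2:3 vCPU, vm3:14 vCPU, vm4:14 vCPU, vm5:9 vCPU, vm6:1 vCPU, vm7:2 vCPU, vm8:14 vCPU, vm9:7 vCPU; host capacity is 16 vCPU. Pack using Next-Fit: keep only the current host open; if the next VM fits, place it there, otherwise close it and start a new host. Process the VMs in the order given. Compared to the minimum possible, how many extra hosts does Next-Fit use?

1

Next-Fit: [5,3] [14] [14] [9,1,2] [14] [7] → 6 hosts.
Total size 69 vCPU; any packing needs at least ⌈69/16⌉ = 5 hosts.
An optimal packing achieves that bound: [14,2] [14,1] [14] [9,7] [5,3] → 5 hosts.
Excess: 6 − 5 = 1.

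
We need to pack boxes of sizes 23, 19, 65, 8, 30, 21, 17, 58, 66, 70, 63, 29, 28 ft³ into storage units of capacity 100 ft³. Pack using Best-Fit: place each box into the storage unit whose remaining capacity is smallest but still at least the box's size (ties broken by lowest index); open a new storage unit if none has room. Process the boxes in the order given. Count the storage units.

6

23 ft³ → storage unit 1 (remaining 77 ft³)
19 ft³ → storage unit 1 (remaining 58 ft³)
65 ft³ → storage unit 2 (remaining 35 ft³)
8 ft³ → storage unit 2 (remaining 27 ft³)
30 ft³ → storage unit 1 (remaining 28 ft³)
21 ft³ → storage unit 2 (remaining 6 ft³)
17 ft³ → storage unit 1 (remaining 11 ft³)
58 ft³ → storage unit 3 (remaining 42 ft³)
66 ft³ → storage unit 4 (remaining 34 ft³)
70 ft³ → storage unit 5 (remaining 30 ft³)
63 ft³ → storage unit 6 (remaining 37 ft³)
29 ft³ → storage unit 5 (remaining 1 ft³)
28 ft³ → storage unit 4 (remaining 6 ft³)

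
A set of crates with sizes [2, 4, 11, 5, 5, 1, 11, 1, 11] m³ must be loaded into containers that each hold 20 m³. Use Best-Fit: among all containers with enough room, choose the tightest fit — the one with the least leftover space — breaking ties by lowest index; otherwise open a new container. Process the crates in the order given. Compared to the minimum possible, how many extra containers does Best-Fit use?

Best-Fit: [2,4,11,1,1] [5,5] [11] [11] → 4 containers.
Total size 51 m³; any packing needs at least ⌈51/20⌉ = 3 containers.
An optimal packing achieves that bound: [11,5,4] [11,5,2,1,1] [11] → 3 containers.
Excess: 4 − 3 = 1.

1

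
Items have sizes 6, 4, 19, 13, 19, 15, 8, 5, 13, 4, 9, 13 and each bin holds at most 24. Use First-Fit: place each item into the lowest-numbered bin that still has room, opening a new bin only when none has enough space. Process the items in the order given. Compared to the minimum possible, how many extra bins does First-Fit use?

0

First-Fit: [6,4,13] [19,5] [19,4] [15,8] [13,9] [13] → 6 bins.
Total size 128; any packing needs at least ⌈128/24⌉ = 6 bins.
So 6 is already optimal.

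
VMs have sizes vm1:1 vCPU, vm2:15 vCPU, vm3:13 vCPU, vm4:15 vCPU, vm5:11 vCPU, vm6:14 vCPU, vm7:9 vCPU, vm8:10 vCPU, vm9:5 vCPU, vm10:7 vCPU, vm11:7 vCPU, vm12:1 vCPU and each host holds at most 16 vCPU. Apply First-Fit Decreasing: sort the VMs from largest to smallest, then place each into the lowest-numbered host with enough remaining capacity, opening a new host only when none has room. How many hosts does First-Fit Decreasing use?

8

Sorted descending: 15, 15, 14, 13, 11, 10, 9, 7, 7, 5, 1, 1.
15 vCPU → host 1 (remaining 1 vCPU)
15 vCPU → host 2 (remaining 1 vCPU)
14 vCPU → host 3 (remaining 2 vCPU)
13 vCPU → host 4 (remaining 3 vCPU)
11 vCPU → host 5 (remaining 5 vCPU)
10 vCPU → host 6 (remaining 6 vCPU)
9 vCPU → host 7 (remaining 7 vCPU)
7 vCPU → host 7 (remaining 0 vCPU)
7 vCPU → host 8 (remaining 9 vCPU)
5 vCPU → host 5 (remaining 0 vCPU)
1 vCPU → host 1 (remaining 0 vCPU)
1 vCPU → host 2 (remaining 0 vCPU)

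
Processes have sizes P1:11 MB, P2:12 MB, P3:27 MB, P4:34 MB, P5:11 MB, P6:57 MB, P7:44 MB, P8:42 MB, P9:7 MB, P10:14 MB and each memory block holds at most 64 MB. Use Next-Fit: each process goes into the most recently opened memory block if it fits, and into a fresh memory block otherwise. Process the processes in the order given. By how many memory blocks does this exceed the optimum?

Next-Fit: [11,12,27] [34,11] [57] [44] [42,7,14] → 5 memory blocks.
Total size 259 MB; any packing needs at least ⌈259/64⌉ = 5 memory blocks.
So 5 is already optimal.

0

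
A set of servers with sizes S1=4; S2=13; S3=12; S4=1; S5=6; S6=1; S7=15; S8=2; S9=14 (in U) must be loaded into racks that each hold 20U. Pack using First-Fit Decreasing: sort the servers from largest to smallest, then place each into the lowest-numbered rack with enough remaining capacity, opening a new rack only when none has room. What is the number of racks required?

4 racks

Sorted descending: 15, 14, 13, 12, 6, 4, 2, 1, 1.
rack 1: place 15U, 5U left
rack 2: place 14U, 6U left
rack 3: place 13U, 7U left
rack 4: place 12U, 8U left
rack 2: place 6U, 0U left
rack 1: place 4U, 1U left
rack 3: place 2U, 5U left
rack 1: place 1U, 0U left
rack 3: place 1U, 4U left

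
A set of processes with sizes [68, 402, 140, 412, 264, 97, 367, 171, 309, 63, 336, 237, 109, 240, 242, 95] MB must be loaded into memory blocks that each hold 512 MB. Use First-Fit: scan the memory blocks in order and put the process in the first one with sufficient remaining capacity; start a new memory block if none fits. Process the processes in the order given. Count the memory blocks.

Put 68 MB in memory block 1; 444 MB remain.
Put 402 MB in memory block 1; 42 MB remain.
Put 140 MB in memory block 2; 372 MB remain.
Put 412 MB in memory block 3; 100 MB remain.
Put 264 MB in memory block 2; 108 MB remain.
Put 97 MB in memory block 2; 11 MB remain.
Put 367 MB in memory block 4; 145 MB remain.
Put 171 MB in memory block 5; 341 MB remain.
Put 309 MB in memory block 5; 32 MB remain.
Put 63 MB in memory block 3; 37 MB remain.
Put 336 MB in memory block 6; 176 MB remain.
Put 237 MB in memory block 7; 275 MB remain.
Put 109 MB in memory block 4; 36 MB remain.
Put 240 MB in memory block 7; 35 MB remain.
Put 242 MB in memory block 8; 270 MB remain.
Put 95 MB in memory block 6; 81 MB remain.
Final memory blocks: [68,402] [140,264,97] [412,63] [367,109] [171,309] [336,95] [237,240] [242].

8 memory blocks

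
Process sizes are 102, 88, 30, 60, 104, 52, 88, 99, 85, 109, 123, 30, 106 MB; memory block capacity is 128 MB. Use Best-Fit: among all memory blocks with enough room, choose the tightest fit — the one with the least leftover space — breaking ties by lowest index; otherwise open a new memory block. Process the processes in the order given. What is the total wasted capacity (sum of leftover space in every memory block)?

204

memory block 1: place 102 MB, 26 MB left
memory block 2: place 88 MB, 40 MB left
memory block 2: place 30 MB, 10 MB left
memory block 3: place 60 MB, 68 MB left
memory block 4: place 104 MB, 24 MB left
memory block 3: place 52 MB, 16 MB left
memory block 5: place 88 MB, 40 MB left
memory block 6: place 99 MB, 29 MB left
memory block 7: place 85 MB, 43 MB left
memory block 8: place 109 MB, 19 MB left
memory block 9: place 123 MB, 5 MB left
memory block 5: place 30 MB, 10 MB left
memory block 10: place 106 MB, 22 MB left
10 memory blocks × 128 MB = 1280 MB; used 1076 MB; unused 204 MB.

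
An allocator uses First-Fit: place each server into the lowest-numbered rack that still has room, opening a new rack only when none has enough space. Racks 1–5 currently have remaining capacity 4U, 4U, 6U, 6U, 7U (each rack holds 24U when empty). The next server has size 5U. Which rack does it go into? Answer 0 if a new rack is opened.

3

Racks with room: rack 3 (6U), rack 4 (6U), rack 5 (7U).
The first with room is rack 3.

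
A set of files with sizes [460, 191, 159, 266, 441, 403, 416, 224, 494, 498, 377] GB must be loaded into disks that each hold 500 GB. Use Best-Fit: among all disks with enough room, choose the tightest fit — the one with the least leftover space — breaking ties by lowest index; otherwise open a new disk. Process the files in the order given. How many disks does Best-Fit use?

9

disk 1: place 460 GB, 40 GB left
disk 2: place 191 GB, 309 GB left
disk 2: place 159 GB, 150 GB left
disk 3: place 266 GB, 234 GB left
disk 4: place 441 GB, 59 GB left
disk 5: place 403 GB, 97 GB left
disk 6: place 416 GB, 84 GB left
disk 3: place 224 GB, 10 GB left
disk 7: place 494 GB, 6 GB left
disk 8: place 498 GB, 2 GB left
disk 9: place 377 GB, 123 GB left
Final disks: [460] [191,159] [266,224] [441] [403] [416] [494] [498] [377].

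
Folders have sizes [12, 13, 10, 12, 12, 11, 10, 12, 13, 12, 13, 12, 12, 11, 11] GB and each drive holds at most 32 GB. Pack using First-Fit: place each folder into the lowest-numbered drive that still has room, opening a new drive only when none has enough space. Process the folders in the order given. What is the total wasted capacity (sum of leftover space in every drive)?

drive 1: place 12 GB, 20 GB left
drive 1: place 13 GB, 7 GB left
drive 2: place 10 GB, 22 GB left
drive 2: place 12 GB, 10 GB left
drive 3: place 12 GB, 20 GB left
drive 3: place 11 GB, 9 GB left
drive 2: place 10 GB, 0 GB left
drive 4: place 12 GB, 20 GB left
drive 4: place 13 GB, 7 GB left
drive 5: place 12 GB, 20 GB left
drive 5: place 13 GB, 7 GB left
drive 6: place 12 GB, 20 GB left
drive 6: place 12 GB, 8 GB left
drive 7: place 11 GB, 21 GB left
drive 7: place 11 GB, 10 GB left
7 drives × 32 GB = 224 GB; used 176 GB; unused 48 GB.

48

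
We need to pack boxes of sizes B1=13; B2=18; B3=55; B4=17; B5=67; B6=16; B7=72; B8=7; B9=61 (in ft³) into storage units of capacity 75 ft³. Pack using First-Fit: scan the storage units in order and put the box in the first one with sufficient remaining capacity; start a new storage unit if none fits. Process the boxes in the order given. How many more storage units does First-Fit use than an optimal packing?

First-Fit: [13,18,17,16,7] [55] [67] [72] [61] → 5 storage units.
Total size 326 ft³; any packing needs at least ⌈326/75⌉ = 5 storage units.
So 5 is already optimal.

0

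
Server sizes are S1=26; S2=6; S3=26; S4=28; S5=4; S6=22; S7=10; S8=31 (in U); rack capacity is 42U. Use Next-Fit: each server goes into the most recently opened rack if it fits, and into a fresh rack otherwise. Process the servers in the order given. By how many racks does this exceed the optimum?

0

Next-Fit: [26,6] [26] [28,4] [22,10] [31] → 5 racks.
5 servers exceed 21U (half the capacity), and no two of those can share a rack, so at least 5 racks are needed.
So 5 is already optimal.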